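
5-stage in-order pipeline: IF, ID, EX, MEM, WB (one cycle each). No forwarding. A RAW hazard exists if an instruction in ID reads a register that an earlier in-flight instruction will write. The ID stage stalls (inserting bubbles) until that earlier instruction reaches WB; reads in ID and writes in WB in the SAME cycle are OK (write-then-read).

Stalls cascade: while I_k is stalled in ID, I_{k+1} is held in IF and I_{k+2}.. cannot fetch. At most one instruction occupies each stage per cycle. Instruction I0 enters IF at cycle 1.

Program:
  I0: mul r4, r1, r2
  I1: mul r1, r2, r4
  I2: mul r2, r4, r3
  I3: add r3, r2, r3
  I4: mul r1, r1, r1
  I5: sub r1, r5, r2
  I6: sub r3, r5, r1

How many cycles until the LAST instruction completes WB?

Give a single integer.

Answer: 17

Derivation:
I0 mul r4 <- r1,r2: IF@1 ID@2 stall=0 (-) EX@3 MEM@4 WB@5
I1 mul r1 <- r2,r4: IF@2 ID@3 stall=2 (RAW on I0.r4 (WB@5)) EX@6 MEM@7 WB@8
I2 mul r2 <- r4,r3: IF@3 ID@6 stall=0 (-) EX@7 MEM@8 WB@9
I3 add r3 <- r2,r3: IF@6 ID@7 stall=2 (RAW on I2.r2 (WB@9)) EX@10 MEM@11 WB@12
I4 mul r1 <- r1,r1: IF@7 ID@10 stall=0 (-) EX@11 MEM@12 WB@13
I5 sub r1 <- r5,r2: IF@10 ID@11 stall=0 (-) EX@12 MEM@13 WB@14
I6 sub r3 <- r5,r1: IF@11 ID@12 stall=2 (RAW on I5.r1 (WB@14)) EX@15 MEM@16 WB@17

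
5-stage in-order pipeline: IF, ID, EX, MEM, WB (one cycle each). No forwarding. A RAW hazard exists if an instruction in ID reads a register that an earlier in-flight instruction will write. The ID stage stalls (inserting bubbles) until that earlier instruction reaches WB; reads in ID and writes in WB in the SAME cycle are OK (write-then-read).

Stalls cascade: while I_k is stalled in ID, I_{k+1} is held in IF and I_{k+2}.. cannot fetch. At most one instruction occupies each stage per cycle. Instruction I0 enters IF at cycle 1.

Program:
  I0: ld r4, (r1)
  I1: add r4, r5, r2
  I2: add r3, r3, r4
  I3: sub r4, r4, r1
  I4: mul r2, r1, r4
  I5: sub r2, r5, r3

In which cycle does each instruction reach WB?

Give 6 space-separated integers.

Answer: 5 6 9 10 13 14

Derivation:
I0 ld r4 <- r1: IF@1 ID@2 stall=0 (-) EX@3 MEM@4 WB@5
I1 add r4 <- r5,r2: IF@2 ID@3 stall=0 (-) EX@4 MEM@5 WB@6
I2 add r3 <- r3,r4: IF@3 ID@4 stall=2 (RAW on I1.r4 (WB@6)) EX@7 MEM@8 WB@9
I3 sub r4 <- r4,r1: IF@4 ID@7 stall=0 (-) EX@8 MEM@9 WB@10
I4 mul r2 <- r1,r4: IF@7 ID@8 stall=2 (RAW on I3.r4 (WB@10)) EX@11 MEM@12 WB@13
I5 sub r2 <- r5,r3: IF@8 ID@11 stall=0 (-) EX@12 MEM@13 WB@14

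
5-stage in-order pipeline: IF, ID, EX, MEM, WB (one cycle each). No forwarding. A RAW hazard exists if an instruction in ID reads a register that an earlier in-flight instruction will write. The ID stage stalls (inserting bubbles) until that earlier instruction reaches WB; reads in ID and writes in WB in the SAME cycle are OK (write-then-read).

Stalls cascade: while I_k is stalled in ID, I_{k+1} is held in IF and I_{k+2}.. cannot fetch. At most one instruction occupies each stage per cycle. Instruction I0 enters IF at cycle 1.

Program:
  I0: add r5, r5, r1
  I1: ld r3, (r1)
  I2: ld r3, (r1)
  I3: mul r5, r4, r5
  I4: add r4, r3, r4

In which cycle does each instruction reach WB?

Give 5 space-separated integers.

Answer: 5 6 7 8 10

Derivation:
I0 add r5 <- r5,r1: IF@1 ID@2 stall=0 (-) EX@3 MEM@4 WB@5
I1 ld r3 <- r1: IF@2 ID@3 stall=0 (-) EX@4 MEM@5 WB@6
I2 ld r3 <- r1: IF@3 ID@4 stall=0 (-) EX@5 MEM@6 WB@7
I3 mul r5 <- r4,r5: IF@4 ID@5 stall=0 (-) EX@6 MEM@7 WB@8
I4 add r4 <- r3,r4: IF@5 ID@6 stall=1 (RAW on I2.r3 (WB@7)) EX@8 MEM@9 WB@10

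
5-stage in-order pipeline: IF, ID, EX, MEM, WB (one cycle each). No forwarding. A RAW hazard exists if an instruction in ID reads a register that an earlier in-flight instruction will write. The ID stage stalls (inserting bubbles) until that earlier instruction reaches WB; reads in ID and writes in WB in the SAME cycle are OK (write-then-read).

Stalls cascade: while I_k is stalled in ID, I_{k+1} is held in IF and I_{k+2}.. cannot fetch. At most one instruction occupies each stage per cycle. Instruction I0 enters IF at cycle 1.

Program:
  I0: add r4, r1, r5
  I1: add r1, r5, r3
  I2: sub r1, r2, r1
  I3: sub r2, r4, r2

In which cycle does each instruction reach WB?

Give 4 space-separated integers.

I0 add r4 <- r1,r5: IF@1 ID@2 stall=0 (-) EX@3 MEM@4 WB@5
I1 add r1 <- r5,r3: IF@2 ID@3 stall=0 (-) EX@4 MEM@5 WB@6
I2 sub r1 <- r2,r1: IF@3 ID@4 stall=2 (RAW on I1.r1 (WB@6)) EX@7 MEM@8 WB@9
I3 sub r2 <- r4,r2: IF@4 ID@7 stall=0 (-) EX@8 MEM@9 WB@10

Answer: 5 6 9 10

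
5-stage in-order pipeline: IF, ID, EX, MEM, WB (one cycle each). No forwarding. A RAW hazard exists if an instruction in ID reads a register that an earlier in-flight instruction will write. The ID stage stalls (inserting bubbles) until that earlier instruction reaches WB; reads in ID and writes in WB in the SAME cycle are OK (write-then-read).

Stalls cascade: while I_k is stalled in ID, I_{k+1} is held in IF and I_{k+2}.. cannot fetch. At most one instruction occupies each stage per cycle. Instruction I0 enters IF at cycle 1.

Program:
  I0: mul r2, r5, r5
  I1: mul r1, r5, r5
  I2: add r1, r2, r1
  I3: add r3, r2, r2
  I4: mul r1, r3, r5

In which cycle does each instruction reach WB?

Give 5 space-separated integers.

Answer: 5 6 9 10 13

Derivation:
I0 mul r2 <- r5,r5: IF@1 ID@2 stall=0 (-) EX@3 MEM@4 WB@5
I1 mul r1 <- r5,r5: IF@2 ID@3 stall=0 (-) EX@4 MEM@5 WB@6
I2 add r1 <- r2,r1: IF@3 ID@4 stall=2 (RAW on I1.r1 (WB@6)) EX@7 MEM@8 WB@9
I3 add r3 <- r2,r2: IF@4 ID@7 stall=0 (-) EX@8 MEM@9 WB@10
I4 mul r1 <- r3,r5: IF@7 ID@8 stall=2 (RAW on I3.r3 (WB@10)) EX@11 MEM@12 WB@13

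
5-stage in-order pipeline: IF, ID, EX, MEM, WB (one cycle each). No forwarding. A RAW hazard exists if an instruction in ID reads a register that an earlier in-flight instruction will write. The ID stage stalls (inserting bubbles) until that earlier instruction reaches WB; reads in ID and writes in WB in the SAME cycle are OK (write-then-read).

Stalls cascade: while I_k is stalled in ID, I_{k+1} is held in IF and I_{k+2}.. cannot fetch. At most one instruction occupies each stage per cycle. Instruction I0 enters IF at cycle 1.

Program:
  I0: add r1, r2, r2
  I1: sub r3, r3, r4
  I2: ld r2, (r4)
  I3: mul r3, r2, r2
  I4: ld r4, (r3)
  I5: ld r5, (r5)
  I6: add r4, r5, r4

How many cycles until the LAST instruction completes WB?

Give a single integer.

I0 add r1 <- r2,r2: IF@1 ID@2 stall=0 (-) EX@3 MEM@4 WB@5
I1 sub r3 <- r3,r4: IF@2 ID@3 stall=0 (-) EX@4 MEM@5 WB@6
I2 ld r2 <- r4: IF@3 ID@4 stall=0 (-) EX@5 MEM@6 WB@7
I3 mul r3 <- r2,r2: IF@4 ID@5 stall=2 (RAW on I2.r2 (WB@7)) EX@8 MEM@9 WB@10
I4 ld r4 <- r3: IF@5 ID@8 stall=2 (RAW on I3.r3 (WB@10)) EX@11 MEM@12 WB@13
I5 ld r5 <- r5: IF@8 ID@11 stall=0 (-) EX@12 MEM@13 WB@14
I6 add r4 <- r5,r4: IF@11 ID@12 stall=2 (RAW on I5.r5 (WB@14)) EX@15 MEM@16 WB@17

Answer: 17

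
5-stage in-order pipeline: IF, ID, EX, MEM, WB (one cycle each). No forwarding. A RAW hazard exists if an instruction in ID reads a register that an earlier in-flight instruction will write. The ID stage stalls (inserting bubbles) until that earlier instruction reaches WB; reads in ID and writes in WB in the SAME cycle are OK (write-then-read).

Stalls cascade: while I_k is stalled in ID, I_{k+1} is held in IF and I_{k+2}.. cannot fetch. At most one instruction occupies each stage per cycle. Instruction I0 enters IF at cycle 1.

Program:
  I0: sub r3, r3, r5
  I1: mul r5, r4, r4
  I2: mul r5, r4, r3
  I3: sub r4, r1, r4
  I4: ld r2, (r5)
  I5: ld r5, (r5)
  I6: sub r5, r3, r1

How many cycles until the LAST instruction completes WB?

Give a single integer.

I0 sub r3 <- r3,r5: IF@1 ID@2 stall=0 (-) EX@3 MEM@4 WB@5
I1 mul r5 <- r4,r4: IF@2 ID@3 stall=0 (-) EX@4 MEM@5 WB@6
I2 mul r5 <- r4,r3: IF@3 ID@4 stall=1 (RAW on I0.r3 (WB@5)) EX@6 MEM@7 WB@8
I3 sub r4 <- r1,r4: IF@4 ID@6 stall=0 (-) EX@7 MEM@8 WB@9
I4 ld r2 <- r5: IF@6 ID@7 stall=1 (RAW on I2.r5 (WB@8)) EX@9 MEM@10 WB@11
I5 ld r5 <- r5: IF@7 ID@9 stall=0 (-) EX@10 MEM@11 WB@12
I6 sub r5 <- r3,r1: IF@9 ID@10 stall=0 (-) EX@11 MEM@12 WB@13

Answer: 13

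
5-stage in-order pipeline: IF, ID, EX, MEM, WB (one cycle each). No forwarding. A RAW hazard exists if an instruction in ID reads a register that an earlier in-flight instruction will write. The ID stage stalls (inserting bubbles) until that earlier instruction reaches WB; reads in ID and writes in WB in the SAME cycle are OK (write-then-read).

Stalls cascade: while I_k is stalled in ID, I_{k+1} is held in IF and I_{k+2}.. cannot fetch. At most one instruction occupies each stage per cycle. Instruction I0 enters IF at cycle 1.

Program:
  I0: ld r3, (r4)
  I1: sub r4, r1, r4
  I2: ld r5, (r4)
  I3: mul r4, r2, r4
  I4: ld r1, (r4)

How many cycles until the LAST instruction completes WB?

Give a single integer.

Answer: 13

Derivation:
I0 ld r3 <- r4: IF@1 ID@2 stall=0 (-) EX@3 MEM@4 WB@5
I1 sub r4 <- r1,r4: IF@2 ID@3 stall=0 (-) EX@4 MEM@5 WB@6
I2 ld r5 <- r4: IF@3 ID@4 stall=2 (RAW on I1.r4 (WB@6)) EX@7 MEM@8 WB@9
I3 mul r4 <- r2,r4: IF@4 ID@7 stall=0 (-) EX@8 MEM@9 WB@10
I4 ld r1 <- r4: IF@7 ID@8 stall=2 (RAW on I3.r4 (WB@10)) EX@11 MEM@12 WB@13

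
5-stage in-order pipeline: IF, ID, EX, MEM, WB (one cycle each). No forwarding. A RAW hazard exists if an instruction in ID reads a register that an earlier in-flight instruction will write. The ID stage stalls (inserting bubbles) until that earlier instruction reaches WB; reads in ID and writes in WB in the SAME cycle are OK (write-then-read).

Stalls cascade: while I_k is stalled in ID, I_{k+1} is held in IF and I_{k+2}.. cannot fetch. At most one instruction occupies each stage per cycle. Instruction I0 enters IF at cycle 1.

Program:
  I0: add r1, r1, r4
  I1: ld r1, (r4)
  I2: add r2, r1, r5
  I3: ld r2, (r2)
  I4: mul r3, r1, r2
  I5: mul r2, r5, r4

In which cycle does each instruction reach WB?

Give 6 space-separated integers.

Answer: 5 6 9 12 15 16

Derivation:
I0 add r1 <- r1,r4: IF@1 ID@2 stall=0 (-) EX@3 MEM@4 WB@5
I1 ld r1 <- r4: IF@2 ID@3 stall=0 (-) EX@4 MEM@5 WB@6
I2 add r2 <- r1,r5: IF@3 ID@4 stall=2 (RAW on I1.r1 (WB@6)) EX@7 MEM@8 WB@9
I3 ld r2 <- r2: IF@4 ID@7 stall=2 (RAW on I2.r2 (WB@9)) EX@10 MEM@11 WB@12
I4 mul r3 <- r1,r2: IF@7 ID@10 stall=2 (RAW on I3.r2 (WB@12)) EX@13 MEM@14 WB@15
I5 mul r2 <- r5,r4: IF@10 ID@13 stall=0 (-) EX@14 MEM@15 WB@16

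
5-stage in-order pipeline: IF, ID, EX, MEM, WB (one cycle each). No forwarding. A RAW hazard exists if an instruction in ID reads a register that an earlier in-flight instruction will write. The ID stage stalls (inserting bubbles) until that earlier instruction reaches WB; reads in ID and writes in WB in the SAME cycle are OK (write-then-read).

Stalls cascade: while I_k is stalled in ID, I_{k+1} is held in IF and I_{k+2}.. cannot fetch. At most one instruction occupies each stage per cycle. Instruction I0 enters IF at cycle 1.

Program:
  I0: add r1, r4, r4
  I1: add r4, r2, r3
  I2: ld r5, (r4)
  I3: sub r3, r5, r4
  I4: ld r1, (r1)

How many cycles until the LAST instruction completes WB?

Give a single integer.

I0 add r1 <- r4,r4: IF@1 ID@2 stall=0 (-) EX@3 MEM@4 WB@5
I1 add r4 <- r2,r3: IF@2 ID@3 stall=0 (-) EX@4 MEM@5 WB@6
I2 ld r5 <- r4: IF@3 ID@4 stall=2 (RAW on I1.r4 (WB@6)) EX@7 MEM@8 WB@9
I3 sub r3 <- r5,r4: IF@4 ID@7 stall=2 (RAW on I2.r5 (WB@9)) EX@10 MEM@11 WB@12
I4 ld r1 <- r1: IF@7 ID@10 stall=0 (-) EX@11 MEM@12 WB@13

Answer: 13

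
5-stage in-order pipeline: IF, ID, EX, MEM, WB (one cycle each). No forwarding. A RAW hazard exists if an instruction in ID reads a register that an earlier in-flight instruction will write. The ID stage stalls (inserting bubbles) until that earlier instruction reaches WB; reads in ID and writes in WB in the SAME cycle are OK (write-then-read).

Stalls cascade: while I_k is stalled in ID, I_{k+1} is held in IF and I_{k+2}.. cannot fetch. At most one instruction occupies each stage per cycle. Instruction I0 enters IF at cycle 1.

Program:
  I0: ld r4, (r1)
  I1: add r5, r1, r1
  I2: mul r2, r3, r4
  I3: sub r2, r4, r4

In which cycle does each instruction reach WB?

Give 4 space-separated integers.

I0 ld r4 <- r1: IF@1 ID@2 stall=0 (-) EX@3 MEM@4 WB@5
I1 add r5 <- r1,r1: IF@2 ID@3 stall=0 (-) EX@4 MEM@5 WB@6
I2 mul r2 <- r3,r4: IF@3 ID@4 stall=1 (RAW on I0.r4 (WB@5)) EX@6 MEM@7 WB@8
I3 sub r2 <- r4,r4: IF@4 ID@6 stall=0 (-) EX@7 MEM@8 WB@9

Answer: 5 6 8 9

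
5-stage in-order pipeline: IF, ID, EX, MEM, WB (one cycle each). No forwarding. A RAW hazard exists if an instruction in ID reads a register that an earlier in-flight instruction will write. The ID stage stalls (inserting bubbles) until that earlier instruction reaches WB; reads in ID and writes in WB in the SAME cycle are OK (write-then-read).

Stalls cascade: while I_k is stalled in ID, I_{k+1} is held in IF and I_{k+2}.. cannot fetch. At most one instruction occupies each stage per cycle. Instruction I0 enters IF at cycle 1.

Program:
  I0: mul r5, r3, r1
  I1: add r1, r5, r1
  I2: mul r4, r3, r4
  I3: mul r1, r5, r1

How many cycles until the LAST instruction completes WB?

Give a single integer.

Answer: 11

Derivation:
I0 mul r5 <- r3,r1: IF@1 ID@2 stall=0 (-) EX@3 MEM@4 WB@5
I1 add r1 <- r5,r1: IF@2 ID@3 stall=2 (RAW on I0.r5 (WB@5)) EX@6 MEM@7 WB@8
I2 mul r4 <- r3,r4: IF@3 ID@6 stall=0 (-) EX@7 MEM@8 WB@9
I3 mul r1 <- r5,r1: IF@6 ID@7 stall=1 (RAW on I1.r1 (WB@8)) EX@9 MEM@10 WB@11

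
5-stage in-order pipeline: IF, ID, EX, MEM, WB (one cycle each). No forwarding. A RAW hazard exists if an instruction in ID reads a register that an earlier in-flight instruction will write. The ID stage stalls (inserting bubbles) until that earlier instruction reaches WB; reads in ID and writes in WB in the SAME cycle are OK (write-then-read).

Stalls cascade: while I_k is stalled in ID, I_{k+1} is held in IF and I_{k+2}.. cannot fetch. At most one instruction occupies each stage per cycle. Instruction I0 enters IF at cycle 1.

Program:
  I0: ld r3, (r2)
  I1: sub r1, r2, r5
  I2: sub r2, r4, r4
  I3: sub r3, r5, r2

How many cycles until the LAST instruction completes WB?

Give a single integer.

Answer: 10

Derivation:
I0 ld r3 <- r2: IF@1 ID@2 stall=0 (-) EX@3 MEM@4 WB@5
I1 sub r1 <- r2,r5: IF@2 ID@3 stall=0 (-) EX@4 MEM@5 WB@6
I2 sub r2 <- r4,r4: IF@3 ID@4 stall=0 (-) EX@5 MEM@6 WB@7
I3 sub r3 <- r5,r2: IF@4 ID@5 stall=2 (RAW on I2.r2 (WB@7)) EX@8 MEM@9 WB@10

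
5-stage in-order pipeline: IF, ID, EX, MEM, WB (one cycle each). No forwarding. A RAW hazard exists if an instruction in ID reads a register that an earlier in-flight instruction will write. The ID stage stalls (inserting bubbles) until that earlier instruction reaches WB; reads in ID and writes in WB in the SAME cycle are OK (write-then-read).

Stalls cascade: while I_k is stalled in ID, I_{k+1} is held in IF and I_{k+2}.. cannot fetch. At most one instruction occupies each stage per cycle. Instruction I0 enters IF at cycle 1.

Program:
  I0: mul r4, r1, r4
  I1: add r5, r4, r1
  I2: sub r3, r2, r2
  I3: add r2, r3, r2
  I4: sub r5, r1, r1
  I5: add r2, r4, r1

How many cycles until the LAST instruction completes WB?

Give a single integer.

Answer: 14

Derivation:
I0 mul r4 <- r1,r4: IF@1 ID@2 stall=0 (-) EX@3 MEM@4 WB@5
I1 add r5 <- r4,r1: IF@2 ID@3 stall=2 (RAW on I0.r4 (WB@5)) EX@6 MEM@7 WB@8
I2 sub r3 <- r2,r2: IF@3 ID@6 stall=0 (-) EX@7 MEM@8 WB@9
I3 add r2 <- r3,r2: IF@6 ID@7 stall=2 (RAW on I2.r3 (WB@9)) EX@10 MEM@11 WB@12
I4 sub r5 <- r1,r1: IF@7 ID@10 stall=0 (-) EX@11 MEM@12 WB@13
I5 add r2 <- r4,r1: IF@10 ID@11 stall=0 (-) EX@12 MEM@13 WB@14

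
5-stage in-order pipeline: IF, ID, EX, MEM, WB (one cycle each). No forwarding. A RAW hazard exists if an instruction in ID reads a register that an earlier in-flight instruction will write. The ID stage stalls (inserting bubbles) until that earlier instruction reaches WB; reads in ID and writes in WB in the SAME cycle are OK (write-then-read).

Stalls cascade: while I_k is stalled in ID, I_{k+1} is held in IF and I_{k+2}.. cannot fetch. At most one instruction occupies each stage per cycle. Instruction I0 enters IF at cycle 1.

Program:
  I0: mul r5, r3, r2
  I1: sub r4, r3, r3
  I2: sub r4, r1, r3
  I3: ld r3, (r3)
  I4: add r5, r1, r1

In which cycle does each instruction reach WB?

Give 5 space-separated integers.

I0 mul r5 <- r3,r2: IF@1 ID@2 stall=0 (-) EX@3 MEM@4 WB@5
I1 sub r4 <- r3,r3: IF@2 ID@3 stall=0 (-) EX@4 MEM@5 WB@6
I2 sub r4 <- r1,r3: IF@3 ID@4 stall=0 (-) EX@5 MEM@6 WB@7
I3 ld r3 <- r3: IF@4 ID@5 stall=0 (-) EX@6 MEM@7 WB@8
I4 add r5 <- r1,r1: IF@5 ID@6 stall=0 (-) EX@7 MEM@8 WB@9

Answer: 5 6 7 8 9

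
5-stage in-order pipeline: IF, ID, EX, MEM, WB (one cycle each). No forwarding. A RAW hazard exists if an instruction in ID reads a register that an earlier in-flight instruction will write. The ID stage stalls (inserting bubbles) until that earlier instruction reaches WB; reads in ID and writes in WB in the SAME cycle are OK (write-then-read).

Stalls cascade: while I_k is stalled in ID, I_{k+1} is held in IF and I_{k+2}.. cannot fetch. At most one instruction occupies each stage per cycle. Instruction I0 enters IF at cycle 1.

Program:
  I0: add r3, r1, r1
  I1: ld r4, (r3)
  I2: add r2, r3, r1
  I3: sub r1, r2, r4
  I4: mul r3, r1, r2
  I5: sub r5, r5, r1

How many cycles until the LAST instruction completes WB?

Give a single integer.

Answer: 16

Derivation:
I0 add r3 <- r1,r1: IF@1 ID@2 stall=0 (-) EX@3 MEM@4 WB@5
I1 ld r4 <- r3: IF@2 ID@3 stall=2 (RAW on I0.r3 (WB@5)) EX@6 MEM@7 WB@8
I2 add r2 <- r3,r1: IF@3 ID@6 stall=0 (-) EX@7 MEM@8 WB@9
I3 sub r1 <- r2,r4: IF@6 ID@7 stall=2 (RAW on I2.r2 (WB@9)) EX@10 MEM@11 WB@12
I4 mul r3 <- r1,r2: IF@7 ID@10 stall=2 (RAW on I3.r1 (WB@12)) EX@13 MEM@14 WB@15
I5 sub r5 <- r5,r1: IF@10 ID@13 stall=0 (-) EX@14 MEM@15 WB@16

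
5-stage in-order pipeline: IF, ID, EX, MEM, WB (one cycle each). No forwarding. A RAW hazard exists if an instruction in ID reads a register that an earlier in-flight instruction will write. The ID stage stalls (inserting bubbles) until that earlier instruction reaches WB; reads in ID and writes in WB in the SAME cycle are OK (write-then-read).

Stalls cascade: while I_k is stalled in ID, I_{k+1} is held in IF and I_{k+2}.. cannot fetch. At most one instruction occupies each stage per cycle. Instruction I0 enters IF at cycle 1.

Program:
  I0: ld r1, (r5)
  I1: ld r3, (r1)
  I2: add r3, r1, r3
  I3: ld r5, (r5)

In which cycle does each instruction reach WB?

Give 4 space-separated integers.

Answer: 5 8 11 12

Derivation:
I0 ld r1 <- r5: IF@1 ID@2 stall=0 (-) EX@3 MEM@4 WB@5
I1 ld r3 <- r1: IF@2 ID@3 stall=2 (RAW on I0.r1 (WB@5)) EX@6 MEM@7 WB@8
I2 add r3 <- r1,r3: IF@3 ID@6 stall=2 (RAW on I1.r3 (WB@8)) EX@9 MEM@10 WB@11
I3 ld r5 <- r5: IF@6 ID@9 stall=0 (-) EX@10 MEM@11 WB@12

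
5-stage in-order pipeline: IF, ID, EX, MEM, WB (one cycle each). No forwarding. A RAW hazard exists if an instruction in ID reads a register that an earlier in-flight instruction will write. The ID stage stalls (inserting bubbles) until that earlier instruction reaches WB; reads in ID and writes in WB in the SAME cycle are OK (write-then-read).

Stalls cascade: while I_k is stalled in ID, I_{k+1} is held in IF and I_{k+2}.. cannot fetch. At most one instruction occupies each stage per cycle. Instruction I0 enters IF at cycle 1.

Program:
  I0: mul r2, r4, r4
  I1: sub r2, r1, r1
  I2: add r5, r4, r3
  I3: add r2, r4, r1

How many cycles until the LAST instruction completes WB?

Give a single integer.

Answer: 8

Derivation:
I0 mul r2 <- r4,r4: IF@1 ID@2 stall=0 (-) EX@3 MEM@4 WB@5
I1 sub r2 <- r1,r1: IF@2 ID@3 stall=0 (-) EX@4 MEM@5 WB@6
I2 add r5 <- r4,r3: IF@3 ID@4 stall=0 (-) EX@5 MEM@6 WB@7
I3 add r2 <- r4,r1: IF@4 ID@5 stall=0 (-) EX@6 MEM@7 WB@8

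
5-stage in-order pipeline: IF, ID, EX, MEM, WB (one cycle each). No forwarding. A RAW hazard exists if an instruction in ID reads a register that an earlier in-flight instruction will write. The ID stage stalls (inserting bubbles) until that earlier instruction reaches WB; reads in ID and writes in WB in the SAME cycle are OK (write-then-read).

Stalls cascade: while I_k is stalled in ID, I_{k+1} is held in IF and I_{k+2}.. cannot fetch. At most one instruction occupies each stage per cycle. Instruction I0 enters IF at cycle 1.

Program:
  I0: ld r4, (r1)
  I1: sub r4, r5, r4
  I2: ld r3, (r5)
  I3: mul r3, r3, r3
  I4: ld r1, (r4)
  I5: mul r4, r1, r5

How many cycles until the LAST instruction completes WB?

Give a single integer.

I0 ld r4 <- r1: IF@1 ID@2 stall=0 (-) EX@3 MEM@4 WB@5
I1 sub r4 <- r5,r4: IF@2 ID@3 stall=2 (RAW on I0.r4 (WB@5)) EX@6 MEM@7 WB@8
I2 ld r3 <- r5: IF@3 ID@6 stall=0 (-) EX@7 MEM@8 WB@9
I3 mul r3 <- r3,r3: IF@6 ID@7 stall=2 (RAW on I2.r3 (WB@9)) EX@10 MEM@11 WB@12
I4 ld r1 <- r4: IF@7 ID@10 stall=0 (-) EX@11 MEM@12 WB@13
I5 mul r4 <- r1,r5: IF@10 ID@11 stall=2 (RAW on I4.r1 (WB@13)) EX@14 MEM@15 WB@16

Answer: 16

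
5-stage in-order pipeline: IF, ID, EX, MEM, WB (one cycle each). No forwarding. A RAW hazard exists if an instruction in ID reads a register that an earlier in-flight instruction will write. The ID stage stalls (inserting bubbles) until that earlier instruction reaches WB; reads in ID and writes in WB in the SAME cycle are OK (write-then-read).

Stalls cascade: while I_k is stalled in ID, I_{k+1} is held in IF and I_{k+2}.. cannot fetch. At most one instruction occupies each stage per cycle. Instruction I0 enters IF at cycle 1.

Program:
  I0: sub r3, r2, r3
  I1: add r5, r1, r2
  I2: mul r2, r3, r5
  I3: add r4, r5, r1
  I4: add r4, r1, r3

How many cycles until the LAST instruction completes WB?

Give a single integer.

I0 sub r3 <- r2,r3: IF@1 ID@2 stall=0 (-) EX@3 MEM@4 WB@5
I1 add r5 <- r1,r2: IF@2 ID@3 stall=0 (-) EX@4 MEM@5 WB@6
I2 mul r2 <- r3,r5: IF@3 ID@4 stall=2 (RAW on I1.r5 (WB@6)) EX@7 MEM@8 WB@9
I3 add r4 <- r5,r1: IF@4 ID@7 stall=0 (-) EX@8 MEM@9 WB@10
I4 add r4 <- r1,r3: IF@7 ID@8 stall=0 (-) EX@9 MEM@10 WB@11

Answer: 11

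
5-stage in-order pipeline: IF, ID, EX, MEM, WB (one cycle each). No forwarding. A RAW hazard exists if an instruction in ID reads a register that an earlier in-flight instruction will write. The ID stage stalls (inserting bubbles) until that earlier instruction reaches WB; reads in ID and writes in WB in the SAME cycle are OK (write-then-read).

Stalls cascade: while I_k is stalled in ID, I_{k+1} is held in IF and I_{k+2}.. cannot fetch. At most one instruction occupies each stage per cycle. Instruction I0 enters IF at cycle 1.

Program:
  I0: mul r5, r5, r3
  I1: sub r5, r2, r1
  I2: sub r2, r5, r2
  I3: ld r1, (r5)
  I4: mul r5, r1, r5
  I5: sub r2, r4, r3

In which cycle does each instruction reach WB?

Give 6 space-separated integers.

Answer: 5 6 9 10 13 14

Derivation:
I0 mul r5 <- r5,r3: IF@1 ID@2 stall=0 (-) EX@3 MEM@4 WB@5
I1 sub r5 <- r2,r1: IF@2 ID@3 stall=0 (-) EX@4 MEM@5 WB@6
I2 sub r2 <- r5,r2: IF@3 ID@4 stall=2 (RAW on I1.r5 (WB@6)) EX@7 MEM@8 WB@9
I3 ld r1 <- r5: IF@4 ID@7 stall=0 (-) EX@8 MEM@9 WB@10
I4 mul r5 <- r1,r5: IF@7 ID@8 stall=2 (RAW on I3.r1 (WB@10)) EX@11 MEM@12 WB@13
I5 sub r2 <- r4,r3: IF@8 ID@11 stall=0 (-) EX@12 MEM@13 WB@14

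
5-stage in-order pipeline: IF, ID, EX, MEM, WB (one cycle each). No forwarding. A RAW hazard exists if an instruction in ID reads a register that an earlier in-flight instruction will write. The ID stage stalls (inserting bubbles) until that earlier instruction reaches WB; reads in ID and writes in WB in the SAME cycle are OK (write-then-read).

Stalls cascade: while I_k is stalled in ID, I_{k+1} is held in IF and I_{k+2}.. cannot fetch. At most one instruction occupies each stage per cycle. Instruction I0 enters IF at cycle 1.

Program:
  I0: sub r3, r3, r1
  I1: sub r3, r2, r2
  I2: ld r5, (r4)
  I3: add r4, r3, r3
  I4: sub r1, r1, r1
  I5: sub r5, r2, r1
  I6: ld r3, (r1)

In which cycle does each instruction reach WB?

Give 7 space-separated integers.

Answer: 5 6 7 9 10 13 14

Derivation:
I0 sub r3 <- r3,r1: IF@1 ID@2 stall=0 (-) EX@3 MEM@4 WB@5
I1 sub r3 <- r2,r2: IF@2 ID@3 stall=0 (-) EX@4 MEM@5 WB@6
I2 ld r5 <- r4: IF@3 ID@4 stall=0 (-) EX@5 MEM@6 WB@7
I3 add r4 <- r3,r3: IF@4 ID@5 stall=1 (RAW on I1.r3 (WB@6)) EX@7 MEM@8 WB@9
I4 sub r1 <- r1,r1: IF@5 ID@7 stall=0 (-) EX@8 MEM@9 WB@10
I5 sub r5 <- r2,r1: IF@7 ID@8 stall=2 (RAW on I4.r1 (WB@10)) EX@11 MEM@12 WB@13
I6 ld r3 <- r1: IF@8 ID@11 stall=0 (-) EX@12 MEM@13 WB@14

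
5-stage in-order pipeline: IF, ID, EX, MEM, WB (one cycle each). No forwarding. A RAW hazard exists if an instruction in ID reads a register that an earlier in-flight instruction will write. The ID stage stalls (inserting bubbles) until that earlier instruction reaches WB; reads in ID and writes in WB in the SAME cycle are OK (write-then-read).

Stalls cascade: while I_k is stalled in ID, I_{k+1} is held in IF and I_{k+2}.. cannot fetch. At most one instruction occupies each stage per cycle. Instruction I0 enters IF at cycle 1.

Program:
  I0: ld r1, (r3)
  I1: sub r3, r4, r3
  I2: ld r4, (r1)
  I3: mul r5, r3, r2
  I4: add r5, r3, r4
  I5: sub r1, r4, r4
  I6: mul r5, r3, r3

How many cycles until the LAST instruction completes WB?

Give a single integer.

Answer: 13

Derivation:
I0 ld r1 <- r3: IF@1 ID@2 stall=0 (-) EX@3 MEM@4 WB@5
I1 sub r3 <- r4,r3: IF@2 ID@3 stall=0 (-) EX@4 MEM@5 WB@6
I2 ld r4 <- r1: IF@3 ID@4 stall=1 (RAW on I0.r1 (WB@5)) EX@6 MEM@7 WB@8
I3 mul r5 <- r3,r2: IF@4 ID@6 stall=0 (-) EX@7 MEM@8 WB@9
I4 add r5 <- r3,r4: IF@6 ID@7 stall=1 (RAW on I2.r4 (WB@8)) EX@9 MEM@10 WB@11
I5 sub r1 <- r4,r4: IF@7 ID@9 stall=0 (-) EX@10 MEM@11 WB@12
I6 mul r5 <- r3,r3: IF@9 ID@10 stall=0 (-) EX@11 MEM@12 WB@13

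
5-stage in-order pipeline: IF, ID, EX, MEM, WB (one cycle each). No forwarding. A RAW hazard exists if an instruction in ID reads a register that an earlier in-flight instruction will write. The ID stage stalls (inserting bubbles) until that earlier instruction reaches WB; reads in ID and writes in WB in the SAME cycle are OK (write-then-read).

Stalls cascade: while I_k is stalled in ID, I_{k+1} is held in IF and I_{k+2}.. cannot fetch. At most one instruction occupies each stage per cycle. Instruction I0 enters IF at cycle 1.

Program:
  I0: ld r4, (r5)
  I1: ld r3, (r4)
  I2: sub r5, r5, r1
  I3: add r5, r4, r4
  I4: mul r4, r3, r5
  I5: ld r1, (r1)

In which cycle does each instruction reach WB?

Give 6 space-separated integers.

Answer: 5 8 9 10 13 14

Derivation:
I0 ld r4 <- r5: IF@1 ID@2 stall=0 (-) EX@3 MEM@4 WB@5
I1 ld r3 <- r4: IF@2 ID@3 stall=2 (RAW on I0.r4 (WB@5)) EX@6 MEM@7 WB@8
I2 sub r5 <- r5,r1: IF@3 ID@6 stall=0 (-) EX@7 MEM@8 WB@9
I3 add r5 <- r4,r4: IF@6 ID@7 stall=0 (-) EX@8 MEM@9 WB@10
I4 mul r4 <- r3,r5: IF@7 ID@8 stall=2 (RAW on I3.r5 (WB@10)) EX@11 MEM@12 WB@13
I5 ld r1 <- r1: IF@8 ID@11 stall=0 (-) EX@12 MEM@13 WB@14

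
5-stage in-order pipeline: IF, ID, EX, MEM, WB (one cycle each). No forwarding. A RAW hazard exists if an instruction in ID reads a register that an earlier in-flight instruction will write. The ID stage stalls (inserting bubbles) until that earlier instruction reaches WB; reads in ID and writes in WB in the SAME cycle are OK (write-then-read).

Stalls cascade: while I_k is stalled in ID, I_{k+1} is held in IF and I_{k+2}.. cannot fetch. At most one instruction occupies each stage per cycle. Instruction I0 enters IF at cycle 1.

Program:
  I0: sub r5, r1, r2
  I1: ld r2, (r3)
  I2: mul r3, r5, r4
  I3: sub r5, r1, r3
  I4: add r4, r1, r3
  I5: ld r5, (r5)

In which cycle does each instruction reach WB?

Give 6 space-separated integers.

I0 sub r5 <- r1,r2: IF@1 ID@2 stall=0 (-) EX@3 MEM@4 WB@5
I1 ld r2 <- r3: IF@2 ID@3 stall=0 (-) EX@4 MEM@5 WB@6
I2 mul r3 <- r5,r4: IF@3 ID@4 stall=1 (RAW on I0.r5 (WB@5)) EX@6 MEM@7 WB@8
I3 sub r5 <- r1,r3: IF@4 ID@6 stall=2 (RAW on I2.r3 (WB@8)) EX@9 MEM@10 WB@11
I4 add r4 <- r1,r3: IF@6 ID@9 stall=0 (-) EX@10 MEM@11 WB@12
I5 ld r5 <- r5: IF@9 ID@10 stall=1 (RAW on I3.r5 (WB@11)) EX@12 MEM@13 WB@14

Answer: 5 6 8 11 12 14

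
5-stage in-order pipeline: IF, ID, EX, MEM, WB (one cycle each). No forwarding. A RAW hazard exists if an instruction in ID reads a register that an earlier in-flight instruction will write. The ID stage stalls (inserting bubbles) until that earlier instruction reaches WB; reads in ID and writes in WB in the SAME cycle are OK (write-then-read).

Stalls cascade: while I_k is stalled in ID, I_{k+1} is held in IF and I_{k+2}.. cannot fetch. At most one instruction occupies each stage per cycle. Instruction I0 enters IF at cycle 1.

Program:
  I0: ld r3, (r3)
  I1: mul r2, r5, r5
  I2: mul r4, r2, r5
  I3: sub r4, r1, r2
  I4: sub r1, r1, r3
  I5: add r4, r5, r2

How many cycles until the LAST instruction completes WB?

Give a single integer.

I0 ld r3 <- r3: IF@1 ID@2 stall=0 (-) EX@3 MEM@4 WB@5
I1 mul r2 <- r5,r5: IF@2 ID@3 stall=0 (-) EX@4 MEM@5 WB@6
I2 mul r4 <- r2,r5: IF@3 ID@4 stall=2 (RAW on I1.r2 (WB@6)) EX@7 MEM@8 WB@9
I3 sub r4 <- r1,r2: IF@4 ID@7 stall=0 (-) EX@8 MEM@9 WB@10
I4 sub r1 <- r1,r3: IF@7 ID@8 stall=0 (-) EX@9 MEM@10 WB@11
I5 add r4 <- r5,r2: IF@8 ID@9 stall=0 (-) EX@10 MEM@11 WB@12

Answer: 12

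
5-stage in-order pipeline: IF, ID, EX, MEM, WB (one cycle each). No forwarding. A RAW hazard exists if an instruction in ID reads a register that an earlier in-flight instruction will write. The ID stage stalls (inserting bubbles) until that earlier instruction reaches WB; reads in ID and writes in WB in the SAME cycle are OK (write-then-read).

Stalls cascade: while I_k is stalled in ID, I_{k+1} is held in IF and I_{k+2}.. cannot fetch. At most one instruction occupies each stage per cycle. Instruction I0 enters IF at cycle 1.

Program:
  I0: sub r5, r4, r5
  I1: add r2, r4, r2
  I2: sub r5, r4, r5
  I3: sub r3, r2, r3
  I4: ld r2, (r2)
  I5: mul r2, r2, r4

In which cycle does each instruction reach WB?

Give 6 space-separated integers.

Answer: 5 6 8 9 10 13

Derivation:
I0 sub r5 <- r4,r5: IF@1 ID@2 stall=0 (-) EX@3 MEM@4 WB@5
I1 add r2 <- r4,r2: IF@2 ID@3 stall=0 (-) EX@4 MEM@5 WB@6
I2 sub r5 <- r4,r5: IF@3 ID@4 stall=1 (RAW on I0.r5 (WB@5)) EX@6 MEM@7 WB@8
I3 sub r3 <- r2,r3: IF@4 ID@6 stall=0 (-) EX@7 MEM@8 WB@9
I4 ld r2 <- r2: IF@6 ID@7 stall=0 (-) EX@8 MEM@9 WB@10
I5 mul r2 <- r2,r4: IF@7 ID@8 stall=2 (RAW on I4.r2 (WB@10)) EX@11 MEM@12 WB@13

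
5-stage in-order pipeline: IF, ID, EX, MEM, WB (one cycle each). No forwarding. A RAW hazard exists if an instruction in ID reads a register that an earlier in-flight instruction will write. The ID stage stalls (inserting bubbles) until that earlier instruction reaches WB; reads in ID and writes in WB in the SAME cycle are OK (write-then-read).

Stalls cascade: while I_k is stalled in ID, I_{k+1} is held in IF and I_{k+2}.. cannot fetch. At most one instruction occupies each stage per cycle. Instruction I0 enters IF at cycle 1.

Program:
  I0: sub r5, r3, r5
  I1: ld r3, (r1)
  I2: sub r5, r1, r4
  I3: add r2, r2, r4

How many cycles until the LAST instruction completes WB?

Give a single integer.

Answer: 8

Derivation:
I0 sub r5 <- r3,r5: IF@1 ID@2 stall=0 (-) EX@3 MEM@4 WB@5
I1 ld r3 <- r1: IF@2 ID@3 stall=0 (-) EX@4 MEM@5 WB@6
I2 sub r5 <- r1,r4: IF@3 ID@4 stall=0 (-) EX@5 MEM@6 WB@7
I3 add r2 <- r2,r4: IF@4 ID@5 stall=0 (-) EX@6 MEM@7 WB@8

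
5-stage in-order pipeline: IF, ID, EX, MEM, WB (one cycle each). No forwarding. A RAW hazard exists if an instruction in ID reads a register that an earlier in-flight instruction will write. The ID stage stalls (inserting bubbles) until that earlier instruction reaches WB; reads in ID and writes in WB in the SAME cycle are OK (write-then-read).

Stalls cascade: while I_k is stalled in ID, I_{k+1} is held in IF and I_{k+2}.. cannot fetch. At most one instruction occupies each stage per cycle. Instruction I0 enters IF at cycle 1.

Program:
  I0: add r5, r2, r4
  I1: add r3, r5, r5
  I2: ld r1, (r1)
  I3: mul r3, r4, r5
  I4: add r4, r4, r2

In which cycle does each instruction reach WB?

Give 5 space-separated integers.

I0 add r5 <- r2,r4: IF@1 ID@2 stall=0 (-) EX@3 MEM@4 WB@5
I1 add r3 <- r5,r5: IF@2 ID@3 stall=2 (RAW on I0.r5 (WB@5)) EX@6 MEM@7 WB@8
I2 ld r1 <- r1: IF@3 ID@6 stall=0 (-) EX@7 MEM@8 WB@9
I3 mul r3 <- r4,r5: IF@6 ID@7 stall=0 (-) EX@8 MEM@9 WB@10
I4 add r4 <- r4,r2: IF@7 ID@8 stall=0 (-) EX@9 MEM@10 WB@11

Answer: 5 8 9 10 11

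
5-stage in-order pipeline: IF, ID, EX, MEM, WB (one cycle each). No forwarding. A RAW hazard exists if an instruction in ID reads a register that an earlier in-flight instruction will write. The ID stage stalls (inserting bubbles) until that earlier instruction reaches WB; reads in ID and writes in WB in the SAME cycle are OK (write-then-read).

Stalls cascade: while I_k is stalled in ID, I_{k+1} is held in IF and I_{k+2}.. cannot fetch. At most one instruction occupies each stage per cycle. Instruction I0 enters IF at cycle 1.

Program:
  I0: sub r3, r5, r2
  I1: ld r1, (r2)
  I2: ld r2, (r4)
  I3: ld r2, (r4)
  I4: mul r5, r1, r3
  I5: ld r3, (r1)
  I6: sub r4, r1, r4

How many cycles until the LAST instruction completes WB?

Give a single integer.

I0 sub r3 <- r5,r2: IF@1 ID@2 stall=0 (-) EX@3 MEM@4 WB@5
I1 ld r1 <- r2: IF@2 ID@3 stall=0 (-) EX@4 MEM@5 WB@6
I2 ld r2 <- r4: IF@3 ID@4 stall=0 (-) EX@5 MEM@6 WB@7
I3 ld r2 <- r4: IF@4 ID@5 stall=0 (-) EX@6 MEM@7 WB@8
I4 mul r5 <- r1,r3: IF@5 ID@6 stall=0 (-) EX@7 MEM@8 WB@9
I5 ld r3 <- r1: IF@6 ID@7 stall=0 (-) EX@8 MEM@9 WB@10
I6 sub r4 <- r1,r4: IF@7 ID@8 stall=0 (-) EX@9 MEM@10 WB@11

Answer: 11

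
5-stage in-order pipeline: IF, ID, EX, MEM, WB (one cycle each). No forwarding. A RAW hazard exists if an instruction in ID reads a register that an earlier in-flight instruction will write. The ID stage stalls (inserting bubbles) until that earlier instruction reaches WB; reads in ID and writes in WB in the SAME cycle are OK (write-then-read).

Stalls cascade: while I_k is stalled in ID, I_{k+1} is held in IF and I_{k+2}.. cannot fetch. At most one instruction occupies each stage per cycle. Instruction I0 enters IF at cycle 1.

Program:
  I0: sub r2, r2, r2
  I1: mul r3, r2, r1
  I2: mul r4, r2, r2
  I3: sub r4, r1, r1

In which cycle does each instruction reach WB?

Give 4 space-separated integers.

Answer: 5 8 9 10

Derivation:
I0 sub r2 <- r2,r2: IF@1 ID@2 stall=0 (-) EX@3 MEM@4 WB@5
I1 mul r3 <- r2,r1: IF@2 ID@3 stall=2 (RAW on I0.r2 (WB@5)) EX@6 MEM@7 WB@8
I2 mul r4 <- r2,r2: IF@3 ID@6 stall=0 (-) EX@7 MEM@8 WB@9
I3 sub r4 <- r1,r1: IF@6 ID@7 stall=0 (-) EX@8 MEM@9 WB@10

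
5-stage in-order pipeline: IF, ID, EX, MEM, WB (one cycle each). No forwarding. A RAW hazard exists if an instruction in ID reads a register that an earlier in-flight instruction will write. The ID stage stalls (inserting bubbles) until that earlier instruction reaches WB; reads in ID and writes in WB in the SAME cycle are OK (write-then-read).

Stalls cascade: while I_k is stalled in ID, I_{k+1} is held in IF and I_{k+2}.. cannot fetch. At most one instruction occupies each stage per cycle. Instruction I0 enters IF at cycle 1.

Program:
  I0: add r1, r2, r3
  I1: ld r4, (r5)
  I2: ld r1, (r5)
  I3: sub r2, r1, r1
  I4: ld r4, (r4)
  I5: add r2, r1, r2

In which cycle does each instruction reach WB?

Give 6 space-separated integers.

Answer: 5 6 7 10 11 13

Derivation:
I0 add r1 <- r2,r3: IF@1 ID@2 stall=0 (-) EX@3 MEM@4 WB@5
I1 ld r4 <- r5: IF@2 ID@3 stall=0 (-) EX@4 MEM@5 WB@6
I2 ld r1 <- r5: IF@3 ID@4 stall=0 (-) EX@5 MEM@6 WB@7
I3 sub r2 <- r1,r1: IF@4 ID@5 stall=2 (RAW on I2.r1 (WB@7)) EX@8 MEM@9 WB@10
I4 ld r4 <- r4: IF@5 ID@8 stall=0 (-) EX@9 MEM@10 WB@11
I5 add r2 <- r1,r2: IF@8 ID@9 stall=1 (RAW on I3.r2 (WB@10)) EX@11 MEM@12 WB@13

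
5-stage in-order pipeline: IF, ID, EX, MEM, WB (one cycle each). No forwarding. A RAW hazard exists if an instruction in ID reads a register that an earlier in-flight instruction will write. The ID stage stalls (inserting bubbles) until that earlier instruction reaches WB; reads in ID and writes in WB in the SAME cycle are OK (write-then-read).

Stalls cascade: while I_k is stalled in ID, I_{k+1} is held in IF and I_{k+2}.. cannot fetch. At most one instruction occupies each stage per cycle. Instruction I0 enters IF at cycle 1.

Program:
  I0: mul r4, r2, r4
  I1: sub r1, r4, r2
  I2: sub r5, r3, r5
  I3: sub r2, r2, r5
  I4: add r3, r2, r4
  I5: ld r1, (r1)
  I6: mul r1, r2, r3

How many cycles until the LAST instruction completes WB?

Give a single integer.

Answer: 18

Derivation:
I0 mul r4 <- r2,r4: IF@1 ID@2 stall=0 (-) EX@3 MEM@4 WB@5
I1 sub r1 <- r4,r2: IF@2 ID@3 stall=2 (RAW on I0.r4 (WB@5)) EX@6 MEM@7 WB@8
I2 sub r5 <- r3,r5: IF@3 ID@6 stall=0 (-) EX@7 MEM@8 WB@9
I3 sub r2 <- r2,r5: IF@6 ID@7 stall=2 (RAW on I2.r5 (WB@9)) EX@10 MEM@11 WB@12
I4 add r3 <- r2,r4: IF@7 ID@10 stall=2 (RAW on I3.r2 (WB@12)) EX@13 MEM@14 WB@15
I5 ld r1 <- r1: IF@10 ID@13 stall=0 (-) EX@14 MEM@15 WB@16
I6 mul r1 <- r2,r3: IF@13 ID@14 stall=1 (RAW on I4.r3 (WB@15)) EX@16 MEM@17 WB@18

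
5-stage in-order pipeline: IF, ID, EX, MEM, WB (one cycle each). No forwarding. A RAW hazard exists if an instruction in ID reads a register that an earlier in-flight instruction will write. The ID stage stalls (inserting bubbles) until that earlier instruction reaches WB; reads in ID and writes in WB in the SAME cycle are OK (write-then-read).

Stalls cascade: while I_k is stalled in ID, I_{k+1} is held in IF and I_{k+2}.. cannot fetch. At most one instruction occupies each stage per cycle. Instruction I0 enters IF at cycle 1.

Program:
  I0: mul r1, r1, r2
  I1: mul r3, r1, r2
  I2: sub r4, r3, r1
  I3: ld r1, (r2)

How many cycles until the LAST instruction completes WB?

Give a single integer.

Answer: 12

Derivation:
I0 mul r1 <- r1,r2: IF@1 ID@2 stall=0 (-) EX@3 MEM@4 WB@5
I1 mul r3 <- r1,r2: IF@2 ID@3 stall=2 (RAW on I0.r1 (WB@5)) EX@6 MEM@7 WB@8
I2 sub r4 <- r3,r1: IF@3 ID@6 stall=2 (RAW on I1.r3 (WB@8)) EX@9 MEM@10 WB@11
I3 ld r1 <- r2: IF@6 ID@9 stall=0 (-) EX@10 MEM@11 WB@12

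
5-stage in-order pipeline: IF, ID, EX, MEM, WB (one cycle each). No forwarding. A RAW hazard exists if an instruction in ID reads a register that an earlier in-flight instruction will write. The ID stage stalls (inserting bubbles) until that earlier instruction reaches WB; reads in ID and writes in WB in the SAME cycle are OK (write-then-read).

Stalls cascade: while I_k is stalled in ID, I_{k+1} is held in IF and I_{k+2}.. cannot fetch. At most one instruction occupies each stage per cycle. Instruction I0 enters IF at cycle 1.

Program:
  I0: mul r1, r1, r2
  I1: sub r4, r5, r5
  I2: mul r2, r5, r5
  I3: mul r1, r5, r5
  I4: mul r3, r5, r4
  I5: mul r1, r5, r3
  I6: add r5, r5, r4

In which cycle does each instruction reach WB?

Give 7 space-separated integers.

Answer: 5 6 7 8 9 12 13

Derivation:
I0 mul r1 <- r1,r2: IF@1 ID@2 stall=0 (-) EX@3 MEM@4 WB@5
I1 sub r4 <- r5,r5: IF@2 ID@3 stall=0 (-) EX@4 MEM@5 WB@6
I2 mul r2 <- r5,r5: IF@3 ID@4 stall=0 (-) EX@5 MEM@6 WB@7
I3 mul r1 <- r5,r5: IF@4 ID@5 stall=0 (-) EX@6 MEM@7 WB@8
I4 mul r3 <- r5,r4: IF@5 ID@6 stall=0 (-) EX@7 MEM@8 WB@9
I5 mul r1 <- r5,r3: IF@6 ID@7 stall=2 (RAW on I4.r3 (WB@9)) EX@10 MEM@11 WB@12
I6 add r5 <- r5,r4: IF@7 ID@10 stall=0 (-) EX@11 MEM@12 WB@13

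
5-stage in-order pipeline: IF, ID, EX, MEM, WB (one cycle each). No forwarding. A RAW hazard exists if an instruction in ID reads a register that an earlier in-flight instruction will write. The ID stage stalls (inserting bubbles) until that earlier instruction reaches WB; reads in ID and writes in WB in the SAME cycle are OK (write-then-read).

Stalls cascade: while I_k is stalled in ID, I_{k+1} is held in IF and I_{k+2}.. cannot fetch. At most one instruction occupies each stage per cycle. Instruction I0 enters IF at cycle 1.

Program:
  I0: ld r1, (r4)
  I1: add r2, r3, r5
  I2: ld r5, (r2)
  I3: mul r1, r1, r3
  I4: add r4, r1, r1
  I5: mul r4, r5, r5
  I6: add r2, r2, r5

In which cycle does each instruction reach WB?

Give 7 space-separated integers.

I0 ld r1 <- r4: IF@1 ID@2 stall=0 (-) EX@3 MEM@4 WB@5
I1 add r2 <- r3,r5: IF@2 ID@3 stall=0 (-) EX@4 MEM@5 WB@6
I2 ld r5 <- r2: IF@3 ID@4 stall=2 (RAW on I1.r2 (WB@6)) EX@7 MEM@8 WB@9
I3 mul r1 <- r1,r3: IF@4 ID@7 stall=0 (-) EX@8 MEM@9 WB@10
I4 add r4 <- r1,r1: IF@7 ID@8 stall=2 (RAW on I3.r1 (WB@10)) EX@11 MEM@12 WB@13
I5 mul r4 <- r5,r5: IF@8 ID@11 stall=0 (-) EX@12 MEM@13 WB@14
I6 add r2 <- r2,r5: IF@11 ID@12 stall=0 (-) EX@13 MEM@14 WB@15

Answer: 5 6 9 10 13 14 15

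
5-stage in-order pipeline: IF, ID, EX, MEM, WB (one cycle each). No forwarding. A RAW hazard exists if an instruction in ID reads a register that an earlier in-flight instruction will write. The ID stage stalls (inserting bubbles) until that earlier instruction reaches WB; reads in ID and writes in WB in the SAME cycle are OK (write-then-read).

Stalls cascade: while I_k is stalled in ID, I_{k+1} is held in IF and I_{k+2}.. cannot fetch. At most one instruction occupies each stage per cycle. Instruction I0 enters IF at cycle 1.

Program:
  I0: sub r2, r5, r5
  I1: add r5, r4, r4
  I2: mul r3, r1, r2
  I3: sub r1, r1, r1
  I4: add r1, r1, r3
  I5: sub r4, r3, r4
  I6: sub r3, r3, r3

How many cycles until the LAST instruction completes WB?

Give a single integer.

I0 sub r2 <- r5,r5: IF@1 ID@2 stall=0 (-) EX@3 MEM@4 WB@5
I1 add r5 <- r4,r4: IF@2 ID@3 stall=0 (-) EX@4 MEM@5 WB@6
I2 mul r3 <- r1,r2: IF@3 ID@4 stall=1 (RAW on I0.r2 (WB@5)) EX@6 MEM@7 WB@8
I3 sub r1 <- r1,r1: IF@4 ID@6 stall=0 (-) EX@7 MEM@8 WB@9
I4 add r1 <- r1,r3: IF@6 ID@7 stall=2 (RAW on I3.r1 (WB@9)) EX@10 MEM@11 WB@12
I5 sub r4 <- r3,r4: IF@7 ID@10 stall=0 (-) EX@11 MEM@12 WB@13
I6 sub r3 <- r3,r3: IF@10 ID@11 stall=0 (-) EX@12 MEM@13 WB@14

Answer: 14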